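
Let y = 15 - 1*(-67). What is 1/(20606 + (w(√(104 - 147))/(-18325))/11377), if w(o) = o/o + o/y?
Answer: 6022334625977020343692900/124096227302853594820701311567 + 17095649050*I*√43/124096227302853594820701311567 ≈ 4.853e-5 + 9.0336e-19*I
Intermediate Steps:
y = 82 (y = 15 + 67 = 82)
w(o) = 1 + o/82 (w(o) = o/o + o/82 = 1 + o*(1/82) = 1 + o/82)
1/(20606 + (w(√(104 - 147))/(-18325))/11377) = 1/(20606 + ((1 + √(104 - 147)/82)/(-18325))/11377) = 1/(20606 + ((1 + √(-43)/82)*(-1/18325))*(1/11377)) = 1/(20606 + ((1 + (I*√43)/82)*(-1/18325))*(1/11377)) = 1/(20606 + ((1 + I*√43/82)*(-1/18325))*(1/11377)) = 1/(20606 + (-1/18325 - I*√43/1502650)*(1/11377)) = 1/(20606 + (-1/208483525 - I*√43/17095649050)) = 1/(4296011516149/208483525 - I*√43/17095649050)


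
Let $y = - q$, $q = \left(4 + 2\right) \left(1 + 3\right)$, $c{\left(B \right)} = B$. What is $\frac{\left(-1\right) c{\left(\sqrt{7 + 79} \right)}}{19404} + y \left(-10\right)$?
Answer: $240 - \frac{\sqrt{86}}{19404} \approx 240.0$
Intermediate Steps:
$q = 24$ ($q = 6 \cdot 4 = 24$)
$y = -24$ ($y = \left(-1\right) 24 = -24$)
$\frac{\left(-1\right) c{\left(\sqrt{7 + 79} \right)}}{19404} + y \left(-10\right) = \frac{\left(-1\right) \sqrt{7 + 79}}{19404} - -240 = - \sqrt{86} \cdot \frac{1}{19404} + 240 = - \frac{\sqrt{86}}{19404} + 240 = 240 - \frac{\sqrt{86}}{19404}$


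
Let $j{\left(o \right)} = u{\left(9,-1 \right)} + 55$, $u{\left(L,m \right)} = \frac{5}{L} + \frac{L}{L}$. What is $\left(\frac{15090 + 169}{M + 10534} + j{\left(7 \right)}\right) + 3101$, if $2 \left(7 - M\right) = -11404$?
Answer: $\frac{461730905}{146187} \approx 3158.5$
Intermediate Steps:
$u{\left(L,m \right)} = 1 + \frac{5}{L}$ ($u{\left(L,m \right)} = \frac{5}{L} + 1 = 1 + \frac{5}{L}$)
$M = 5709$ ($M = 7 - -5702 = 7 + 5702 = 5709$)
$j{\left(o \right)} = \frac{509}{9}$ ($j{\left(o \right)} = \frac{5 + 9}{9} + 55 = \frac{1}{9} \cdot 14 + 55 = \frac{14}{9} + 55 = \frac{509}{9}$)
$\left(\frac{15090 + 169}{M + 10534} + j{\left(7 \right)}\right) + 3101 = \left(\frac{15090 + 169}{5709 + 10534} + \frac{509}{9}\right) + 3101 = \left(\frac{15259}{16243} + \frac{509}{9}\right) + 3101 = \frac{8405018}{146187} + 3101 = \frac{461730905}{146187}$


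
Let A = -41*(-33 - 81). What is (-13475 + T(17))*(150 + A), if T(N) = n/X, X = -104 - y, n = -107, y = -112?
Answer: -65067921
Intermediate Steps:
A = 4674 (A = -41*(-114) = 4674)
X = 8 (X = -104 - 1*(-112) = -104 + 112 = 8)
T(N) = -107/8
(-13475 + T(17))*(150 + A) = (-13475 - 107/8)*(150 + 4674) = -107907/8*4824 = -65067921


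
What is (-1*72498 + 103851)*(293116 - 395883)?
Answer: -3222053751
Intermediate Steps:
(-1*72498 + 103851)*(293116 - 395883) = (-72498 + 103851)*(-102767) = 31353*(-102767) = -3222053751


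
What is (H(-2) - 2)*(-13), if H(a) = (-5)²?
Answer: -299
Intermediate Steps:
H(a) = 25
(H(-2) - 2)*(-13) = (25 - 2)*(-13) = 23*(-13) = -299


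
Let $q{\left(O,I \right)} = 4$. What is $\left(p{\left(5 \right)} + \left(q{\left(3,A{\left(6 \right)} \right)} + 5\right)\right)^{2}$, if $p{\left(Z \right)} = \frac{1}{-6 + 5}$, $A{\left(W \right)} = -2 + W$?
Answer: $64$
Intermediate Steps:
$p{\left(Z \right)} = -1$ ($p{\left(Z \right)} = \frac{1}{-1} = -1$)
$\left(p{\left(5 \right)} + \left(q{\left(3,A{\left(6 \right)} \right)} + 5\right)\right)^{2} = \left(-1 + \left(4 + 5\right)\right)^{2} = \left(-1 + 9\right)^{2} = 8^{2} = 64$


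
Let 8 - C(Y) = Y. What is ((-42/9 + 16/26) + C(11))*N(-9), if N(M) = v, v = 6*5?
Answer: -2750/13 ≈ -211.54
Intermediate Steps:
C(Y) = 8 - Y
v = 30
N(M) = 30
((-42/9 + 16/26) + C(11))*N(-9) = ((-42/9 + 16/26) + (8 - 1*11))*30 = ((-42*⅑ + 16*(1/26)) + (8 - 11))*30 = ((-14/3 + 8/13) - 3)*30 = (-158/39 - 3)*30 = -275/39*30 = -2750/13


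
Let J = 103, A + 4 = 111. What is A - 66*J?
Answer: -6691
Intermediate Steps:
A = 107 (A = -4 + 111 = 107)
A - 66*J = 107 - 66*103 = 107 - 6798 = -6691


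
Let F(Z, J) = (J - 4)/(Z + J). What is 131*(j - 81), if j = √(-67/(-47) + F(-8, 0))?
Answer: -10611 + 131*√17014/94 ≈ -10429.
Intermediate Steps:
F(Z, J) = (-4 + J)/(J + Z)
j = √17014/94 (j = √(-67/(-47) + (-4 + 0)/(0 - 8)) = √(-67*(-1/47) - 4/(-8)) = √(67/47 - ⅛*(-4)) = √(67/47 + ½) = √(181/94) = √17014/94 ≈ 1.3876)
131*(j - 81) = 131*(√17014/94 - 81) = 131*(-81 + √17014/94) = -10611 + 131*√17014/94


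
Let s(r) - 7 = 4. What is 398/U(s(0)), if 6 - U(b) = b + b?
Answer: -199/8 ≈ -24.875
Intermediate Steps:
s(r) = 11 (s(r) = 7 + 4 = 11)
U(b) = 6 - 2*b (U(b) = 6 - (b + b) = 6 - 2*b)
398/U(s(0)) = 398/(6 - 2*11) = 398/(6 - 22) = 398/(-16) = 398*(-1/16) = -199/8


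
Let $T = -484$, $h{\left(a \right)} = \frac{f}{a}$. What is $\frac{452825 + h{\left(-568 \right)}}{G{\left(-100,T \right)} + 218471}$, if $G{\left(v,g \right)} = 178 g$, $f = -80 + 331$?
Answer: $\frac{257204349}{75157192} \approx 3.4222$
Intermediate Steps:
$f = 251$
$h{\left(a \right)} = \frac{251}{a}$
$\frac{452825 + h{\left(-568 \right)}}{G{\left(-100,T \right)} + 218471} = \frac{452825 + \frac{251}{-568}}{178 \left(-484\right) + 218471} = \frac{452825 + 251 \left(- \frac{1}{568}\right)}{-86152 + 218471} = \frac{452825 - \frac{251}{568}}{132319} = \frac{257204349}{568} \cdot \frac{1}{132319} = \frac{257204349}{75157192}$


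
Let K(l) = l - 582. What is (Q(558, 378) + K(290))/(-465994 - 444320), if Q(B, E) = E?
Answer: -43/455157 ≈ -9.4473e-5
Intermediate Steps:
K(l) = -582 + l
(Q(558, 378) + K(290))/(-465994 - 444320) = (378 + (-582 + 290))/(-465994 - 444320) = (378 - 292)/(-910314) = 86*(-1/910314) = -43/455157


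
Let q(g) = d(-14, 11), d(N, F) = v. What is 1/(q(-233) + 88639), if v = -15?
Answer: 1/88624 ≈ 1.1284e-5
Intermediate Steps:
d(N, F) = -15
q(g) = -15
1/(q(-233) + 88639) = 1/(-15 + 88639) = 1/88624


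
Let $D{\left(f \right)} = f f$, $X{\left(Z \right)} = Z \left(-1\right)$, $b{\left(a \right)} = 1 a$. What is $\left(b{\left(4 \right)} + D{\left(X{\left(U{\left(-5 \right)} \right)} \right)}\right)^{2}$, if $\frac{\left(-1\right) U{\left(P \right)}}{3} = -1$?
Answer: $169$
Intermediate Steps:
$b{\left(a \right)} = a$
$U{\left(P \right)} = 3$ ($U{\left(P \right)} = \left(-3\right) \left(-1\right) = 3$)
$X{\left(Z \right)} = - Z$
$D{\left(f \right)} = f^{2}$
$\left(b{\left(4 \right)} + D{\left(X{\left(U{\left(-5 \right)} \right)} \right)}\right)^{2} = \left(4 + \left(\left(-1\right) 3\right)^{2}\right)^{2} = \left(4 + \left(-3\right)^{2}\right)^{2} = \left(4 + 9\right)^{2} = 13^{2} = 169$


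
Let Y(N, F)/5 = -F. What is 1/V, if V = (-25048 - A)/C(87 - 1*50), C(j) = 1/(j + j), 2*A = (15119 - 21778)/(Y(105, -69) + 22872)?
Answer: -23217/43033670401 ≈ -5.3951e-7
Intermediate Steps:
Y(N, F) = -5*F (Y(N, F) = 5*(-F) = -5*F)
A = -6659/46434 (A = ((15119 - 21778)/(-5*(-69) + 22872))/2 = (-6659/(345 + 22872))/2 = (-6659/23217)/2 = (-6659*1/23217)/2 = (½)*(-6659/23217) = -6659/46434 ≈ -0.14341)
C(j) = 1/(2*j)
V = -43033670401/23217 (V = (-25048 - 1*(-6659/46434))/((1/(2*(87 - 1*50)))) = (-25048 + 6659/46434)/((1/(2*(87 - 50)))) = -1163072173/(46434*((½)/37)) = -1163072173/(46434*((½)*(1/37))) = -1163072173/(46434*1/74) = -1163072173/46434*74 = -43033670401/23217 ≈ -1.8535e+6)
1/V = 1/(-43033670401/23217) = -23217/43033670401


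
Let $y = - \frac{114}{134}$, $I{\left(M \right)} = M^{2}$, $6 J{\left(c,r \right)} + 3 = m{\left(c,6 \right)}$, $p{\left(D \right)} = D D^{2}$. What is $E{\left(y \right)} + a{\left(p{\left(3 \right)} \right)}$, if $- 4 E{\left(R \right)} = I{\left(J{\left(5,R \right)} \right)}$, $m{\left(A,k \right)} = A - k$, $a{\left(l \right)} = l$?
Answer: $\frac{242}{9} \approx 26.889$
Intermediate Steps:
$p{\left(D \right)} = D^{3}$
$J{\left(c,r \right)} = - \frac{3}{2} + \frac{c}{6}$ ($J{\left(c,r \right)} = - \frac{1}{2} + \frac{c - 6}{6} = - \frac{1}{2} + \frac{-6 + c}{6} = - \frac{1}{2} + \left(-1 + \frac{c}{6}\right) = - \frac{3}{2} + \frac{c}{6}$)
$y = - \frac{57}{67}$ ($y = \left(-114\right) \frac{1}{134} = - \frac{57}{67} \approx -0.85075$)
$E{\left(R \right)} = - \frac{1}{9}$ ($E{\left(R \right)} = - \frac{\left(- \frac{3}{2} + \frac{1}{6} \cdot 5\right)^{2}}{4} = - \frac{\left(- \frac{3}{2} + \frac{5}{6}\right)^{2}}{4} = - \frac{\left(- \frac{2}{3}\right)^{2}}{4} = \left(- \frac{1}{4}\right) \frac{4}{9} = - \frac{1}{9}$)
$E{\left(y \right)} + a{\left(p{\left(3 \right)} \right)} = - \frac{1}{9} + 3^{3} = - \frac{1}{9} + 27 = \frac{242}{9}$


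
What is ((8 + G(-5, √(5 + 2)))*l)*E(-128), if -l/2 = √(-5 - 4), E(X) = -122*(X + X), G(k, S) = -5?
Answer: -562176*I ≈ -5.6218e+5*I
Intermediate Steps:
E(X) = -244*X
l = -6*I (l = -2*√(-5 - 4) = -6*I ≈ -6.0*I)
((8 + G(-5, √(5 + 2)))*l)*E(-128) = ((8 - 5)*(-6*I))*(-244*(-128)) = (3*(-6*I))*31232 = -18*I*31232 = -562176*I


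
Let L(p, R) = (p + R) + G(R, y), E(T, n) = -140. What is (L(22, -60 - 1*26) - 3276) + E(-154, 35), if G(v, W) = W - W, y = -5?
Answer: -3480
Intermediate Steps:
G(v, W) = 0
L(p, R) = R + p (L(p, R) = (p + R) + 0 = (R + p) + 0 = R + p)
(L(22, -60 - 1*26) - 3276) + E(-154, 35) = (((-60 - 1*26) + 22) - 3276) - 140 = (((-60 - 26) + 22) - 3276) - 140 = ((-86 + 22) - 3276) - 140 = (-64 - 3276) - 140 = -3340 - 140 = -3480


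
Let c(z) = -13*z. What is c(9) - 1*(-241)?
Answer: 124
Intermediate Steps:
c(9) - 1*(-241) = -13*9 - 1*(-241) = -117 + 241 = 124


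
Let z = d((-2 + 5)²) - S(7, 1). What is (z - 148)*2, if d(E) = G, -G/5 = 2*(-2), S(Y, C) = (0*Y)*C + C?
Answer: -258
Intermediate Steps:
S(Y, C) = C (S(Y, C) = 0*C + C = 0 + C = C)
G = 20 (G = -10*(-2) = -5*(-4) = 20)
d(E) = 20
z = 19 (z = 20 - 1*1 = 20 - 1 = 19)
(z - 148)*2 = (19 - 148)*2 = -129*2 = -258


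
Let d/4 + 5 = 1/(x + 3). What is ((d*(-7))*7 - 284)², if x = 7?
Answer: 11437924/25 ≈ 4.5752e+5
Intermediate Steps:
d = -98/5 (d = -20 + 4/(7 + 3) = -20 + 4/10 = -20 + 4*(⅒) = -20 + ⅖ = -98/5 ≈ -19.600)
((d*(-7))*7 - 284)² = (-98/5*(-7)*7 - 284)² = ((686/5)*7 - 284)² = (4802/5 - 284)² = (3382/5)² = 11437924/25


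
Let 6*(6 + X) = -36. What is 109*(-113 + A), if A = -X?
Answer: -11009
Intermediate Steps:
X = -12 (X = -6 + (1/6)*(-36) = -6 - 6 = -12)
A = 12 (A = -1*(-12) = 12)
109*(-113 + A) = 109*(-113 + 12) = 109*(-101) = -11009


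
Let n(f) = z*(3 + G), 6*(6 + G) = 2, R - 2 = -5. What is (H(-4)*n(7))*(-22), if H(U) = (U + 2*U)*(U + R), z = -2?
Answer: -9856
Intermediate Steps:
R = -3 (R = 2 - 5 = -3)
H(U) = 3*U*(-3 + U) (H(U) = (U + 2*U)*(U - 3) = (3*U)*(-3 + U) = 3*U*(-3 + U))
G = -17/3 (G = -6 + (⅙)*2 = -6 + ⅓ = -17/3 ≈ -5.6667)
n(f) = 16/3 (n(f) = -2*(3 - 17/3) = -2*(-8/3) = 16/3)
(H(-4)*n(7))*(-22) = ((3*(-4)*(-3 - 4))*(16/3))*(-22) = ((3*(-4)*(-7))*(16/3))*(-22) = (84*(16/3))*(-22) = 448*(-22) = -9856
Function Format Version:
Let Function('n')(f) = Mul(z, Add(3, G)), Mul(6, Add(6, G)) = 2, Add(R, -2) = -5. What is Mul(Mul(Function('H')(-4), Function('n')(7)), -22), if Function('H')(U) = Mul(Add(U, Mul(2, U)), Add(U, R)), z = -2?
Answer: -9856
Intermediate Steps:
R = -3 (R = Add(2, -5) = -3)
Function('H')(U) = Mul(3, U, Add(-3, U)) (Function('H')(U) = Mul(Add(U, Mul(2, U)), Add(U, -3)) = Mul(Mul(3, U), Add(-3, U)) = Mul(3, U, Add(-3, U)))
G = Rational(-17, 3) (G = Add(-6, Mul(Rational(1, 6), 2)) = Add(-6, Rational(1, 3)) = Rational(-17, 3) ≈ -5.6667)
Function('n')(f) = Rational(16, 3) (Function('n')(f) = Mul(-2, Add(3, Rational(-17, 3))) = Mul(-2, Rational(-8, 3)) = Rational(16, 3))
Mul(Mul(Function('H')(-4), Function('n')(7)), -22) = Mul(Mul(Mul(3, -4, Add(-3, -4)), Rational(16, 3)), -22) = Mul(Mul(Mul(3, -4, -7), Rational(16, 3)), -22) = Mul(Mul(84, Rational(16, 3)), -22) = Mul(448, -22) = -9856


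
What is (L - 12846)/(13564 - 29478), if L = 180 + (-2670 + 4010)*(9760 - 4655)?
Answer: -3414017/7957 ≈ -429.06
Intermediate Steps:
L = 6840880 (L = 180 + 1340*5105 = 180 + 6840700 = 6840880)
(L - 12846)/(13564 - 29478) = (6840880 - 12846)/(13564 - 29478) = 6828034/(-15914) = 6828034*(-1/15914) = -3414017/7957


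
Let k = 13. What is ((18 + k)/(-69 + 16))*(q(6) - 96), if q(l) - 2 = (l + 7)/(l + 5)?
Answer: 31651/583 ≈ 54.290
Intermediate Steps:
q(l) = 2 + (7 + l)/(5 + l) (q(l) = 2 + (l + 7)/(l + 5) = 2 + (7 + l)/(5 + l))
((18 + k)/(-69 + 16))*(q(6) - 96) = ((18 + 13)/(-69 + 16))*((17 + 3*6)/(5 + 6) - 96) = (31/(-53))*((17 + 18)/11 - 96) = (31*(-1/53))*((1/11)*35 - 96) = -31*(35/11 - 96)/53 = -31/53*(-1021/11) = 31651/583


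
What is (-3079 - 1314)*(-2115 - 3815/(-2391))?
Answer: 22198487950/2391 ≈ 9.2842e+6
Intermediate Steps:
(-3079 - 1314)*(-2115 - 3815/(-2391)) = -4393*(-2115 - 3815*(-1/2391)) = -4393*(-2115 + 3815/2391) = -4393*(-5053150/2391) = 22198487950/2391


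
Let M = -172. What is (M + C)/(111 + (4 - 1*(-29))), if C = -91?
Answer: -263/144 ≈ -1.8264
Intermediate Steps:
(M + C)/(111 + (4 - 1*(-29))) = (-172 - 91)/(111 + (4 - 1*(-29))) = -263/(111 + (4 + 29)) = -263/(111 + 33) = -263/144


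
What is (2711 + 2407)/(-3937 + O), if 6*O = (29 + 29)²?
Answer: -15354/10129 ≈ -1.5158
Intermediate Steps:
O = 1682/3 (O = (29 + 29)²/6 = (⅙)*58² = (⅙)*3364 = 1682/3 ≈ 560.67)
(2711 + 2407)/(-3937 + O) = (2711 + 2407)/(-3937 + 1682/3) = 5118/(-10129/3) = 5118*(-3/10129) = -15354/10129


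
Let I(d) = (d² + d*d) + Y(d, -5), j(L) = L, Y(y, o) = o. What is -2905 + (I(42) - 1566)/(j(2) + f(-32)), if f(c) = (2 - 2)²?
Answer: -3853/2 ≈ -1926.5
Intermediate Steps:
f(c) = 0 (f(c) = 0² = 0)
I(d) = -5 + 2*d² (I(d) = (d² + d*d) - 5 = (d² + d²) - 5 = 2*d² - 5 = -5 + 2*d²)
-2905 + (I(42) - 1566)/(j(2) + f(-32)) = -2905 + ((-5 + 2*42²) - 1566)/(2 + 0) = -2905 + ((-5 + 2*1764) - 1566)/2 = -2905 + ((-5 + 3528) - 1566)*(½) = -2905 + (3523 - 1566)*(½) = -2905 + 1957*(½) = -2905 + 1957/2 = -3853/2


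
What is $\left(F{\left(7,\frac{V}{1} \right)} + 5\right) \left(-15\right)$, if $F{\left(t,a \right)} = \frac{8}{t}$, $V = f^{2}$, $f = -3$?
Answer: $- \frac{645}{7} \approx -92.143$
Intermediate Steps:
$V = 9$ ($V = \left(-3\right)^{2} = 9$)
$\left(F{\left(7,\frac{V}{1} \right)} + 5\right) \left(-15\right) = \left(\frac{8}{7} + 5\right) \left(-15\right) = \frac{43}{7} \left(-15\right) = - \frac{645}{7}$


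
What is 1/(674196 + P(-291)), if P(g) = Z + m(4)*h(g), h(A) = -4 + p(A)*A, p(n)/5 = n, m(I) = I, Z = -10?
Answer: 1/2367790 ≈ 4.2233e-7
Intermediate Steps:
p(n) = 5*n
h(A) = -4 + 5*A**2 (h(A) = -4 + (5*A)*A = -4 + 5*A**2)
P(g) = -26 + 20*g**2 (P(g) = -10 + 4*(-4 + 5*g**2) = -10 + (-16 + 20*g**2) = -26 + 20*g**2)
1/(674196 + P(-291)) = 1/(674196 + (-26 + 20*(-291)**2)) = 1/(674196 + (-26 + 20*84681)) = 1/(674196 + (-26 + 1693620)) = 1/(674196 + 1693594) = 1/2367790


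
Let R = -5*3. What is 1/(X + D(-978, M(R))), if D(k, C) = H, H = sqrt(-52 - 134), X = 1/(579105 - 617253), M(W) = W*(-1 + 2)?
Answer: -38148/270680202145 - 1455269904*I*sqrt(186)/270680202145 ≈ -1.4093e-7 - 0.073324*I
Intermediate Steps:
R = -15
M(W) = W (M(W) = W*1 = W)
X = -1/38148 (X = 1/(-38148) = -1/38148 ≈ -2.6214e-5)
H = I*sqrt(186) (H = sqrt(-186) = I*sqrt(186) ≈ 13.638*I)
D(k, C) = I*sqrt(186)
1/(X + D(-978, M(R))) = 1/(-1/38148 + I*sqrt(186))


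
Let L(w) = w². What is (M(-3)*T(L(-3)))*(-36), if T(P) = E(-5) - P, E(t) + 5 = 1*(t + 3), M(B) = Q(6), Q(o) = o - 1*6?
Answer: 0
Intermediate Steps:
Q(o) = -6 + o (Q(o) = o - 6 = -6 + o)
M(B) = 0 (M(B) = -6 + 6 = 0)
E(t) = -2 + t (E(t) = -5 + 1*(t + 3) = -5 + 1*(3 + t) = -5 + (3 + t) = -2 + t)
T(P) = -7 - P (T(P) = (-2 - 5) - P = -7 - P)
(M(-3)*T(L(-3)))*(-36) = (0*(-7 - 1*(-3)²))*(-36) = (0*(-7 - 1*9))*(-36) = (0*(-7 - 9))*(-36) = (0*(-16))*(-36) = 0*(-36) = 0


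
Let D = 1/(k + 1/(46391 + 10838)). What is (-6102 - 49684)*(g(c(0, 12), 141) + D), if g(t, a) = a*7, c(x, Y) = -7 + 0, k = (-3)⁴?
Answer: -127620100288547/2317775 ≈ -5.5061e+7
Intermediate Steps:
k = 81
c(x, Y) = -7
g(t, a) = 7*a
D = 57229/4635550 (D = 1/(81 + 1/(46391 + 10838)) = 1/(81 + 1/57229) = 1/(4635550/57229) = 57229/4635550 ≈ 0.012346)
(-6102 - 49684)*(g(c(0, 12), 141) + D) = (-6102 - 49684)*(7*141 + 57229/4635550) = -55786*(987 + 57229/4635550) = -55786*4575345079/4635550 = -127620100288547/2317775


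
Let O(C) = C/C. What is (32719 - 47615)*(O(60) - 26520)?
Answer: 395027024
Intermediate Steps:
O(C) = 1
(32719 - 47615)*(O(60) - 26520) = (32719 - 47615)*(1 - 26520) = -14896*(-26519) = 395027024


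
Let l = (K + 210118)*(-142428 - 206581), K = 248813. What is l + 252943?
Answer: -160170796436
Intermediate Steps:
l = -160171049379 (l = (248813 + 210118)*(-142428 - 206581) = 458931*(-349009) = -160171049379)
l + 252943 = -160171049379 + 252943 = -160170796436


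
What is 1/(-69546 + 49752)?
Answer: -1/19794 ≈ -5.0520e-5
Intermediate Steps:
1/(-69546 + 49752) = 1/(-19794) = -1/19794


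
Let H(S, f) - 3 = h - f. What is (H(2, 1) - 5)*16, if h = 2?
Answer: -16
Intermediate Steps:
H(S, f) = 5 - f (H(S, f) = 3 + (2 - f) = 5 - f)
(H(2, 1) - 5)*16 = ((5 - 1*1) - 5)*16 = ((5 - 1) - 5)*16 = (4 - 5)*16 = -1*16 = -16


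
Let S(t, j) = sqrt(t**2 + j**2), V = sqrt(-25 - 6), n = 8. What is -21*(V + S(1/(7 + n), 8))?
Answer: -7*sqrt(14401)/5 - 21*I*sqrt(31) ≈ -168.01 - 116.92*I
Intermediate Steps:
V = I*sqrt(31) (V = sqrt(-31) = I*sqrt(31) ≈ 5.5678*I)
S(t, j) = sqrt(j**2 + t**2)
-21*(V + S(1/(7 + n), 8)) = -21*(I*sqrt(31) + sqrt(8**2 + (1/(7 + 8))**2)) = -21*(I*sqrt(31) + sqrt(64 + (1/15)**2)) = -21*(I*sqrt(31) + sqrt(64 + 1/225)) = -21*(I*sqrt(31) + sqrt(14401/225)) = -21*(I*sqrt(31) + sqrt(14401)/15) = -21*(sqrt(14401)/15 + I*sqrt(31)) = -7*sqrt(14401)/5 - 21*I*sqrt(31)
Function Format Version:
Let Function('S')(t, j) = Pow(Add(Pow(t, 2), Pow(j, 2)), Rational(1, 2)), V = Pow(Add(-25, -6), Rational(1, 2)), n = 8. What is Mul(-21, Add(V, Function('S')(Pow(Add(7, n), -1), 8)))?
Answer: Add(Mul(Rational(-7, 5), Pow(14401, Rational(1, 2))), Mul(-21, I, Pow(31, Rational(1, 2)))) ≈ Add(-168.01, Mul(-116.92, I))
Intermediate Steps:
V = Mul(I, Pow(31, Rational(1, 2))) (V = Pow(-31, Rational(1, 2)) = Mul(I, Pow(31, Rational(1, 2))) ≈ Mul(5.5678, I))
Function('S')(t, j) = Pow(Add(Pow(j, 2), Pow(t, 2)), Rational(1, 2))
Mul(-21, Add(V, Function('S')(Pow(Add(7, n), -1), 8))) = Mul(-21, Add(Mul(I, Pow(31, Rational(1, 2))), Pow(Add(Pow(8, 2), Pow(Pow(Add(7, 8), -1), 2)), Rational(1, 2)))) = Mul(-21, Add(Mul(I, Pow(31, Rational(1, 2))), Pow(Add(64, Pow(Pow(15, -1), 2)), Rational(1, 2)))) = Mul(-21, Add(Mul(I, Pow(31, Rational(1, 2))), Pow(Add(64, Pow(Rational(1, 15), 2)), Rational(1, 2)))) = Mul(-21, Add(Mul(I, Pow(31, Rational(1, 2))), Pow(Add(64, Rational(1, 225)), Rational(1, 2)))) = Mul(-21, Add(Mul(I, Pow(31, Rational(1, 2))), Pow(Rational(14401, 225), Rational(1, 2)))) = Mul(-21, Add(Mul(I, Pow(31, Rational(1, 2))), Mul(Rational(1, 15), Pow(14401, Rational(1, 2))))) = Mul(-21, Add(Mul(Rational(1, 15), Pow(14401, Rational(1, 2))), Mul(I, Pow(31, Rational(1, 2))))) = Add(Mul(Rational(-7, 5), Pow(14401, Rational(1, 2))), Mul(-21, I, Pow(31, Rational(1, 2))))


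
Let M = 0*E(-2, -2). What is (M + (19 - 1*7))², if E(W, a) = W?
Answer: 144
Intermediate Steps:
M = 0 (M = 0*(-2) = 0)
(M + (19 - 1*7))² = (0 + (19 - 1*7))² = (0 + (19 - 7))² = (0 + 12)² = 12² = 144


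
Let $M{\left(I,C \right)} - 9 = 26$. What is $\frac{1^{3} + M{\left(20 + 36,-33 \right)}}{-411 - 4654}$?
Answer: $- \frac{36}{5065} \approx -0.0071076$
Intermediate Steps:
$M{\left(I,C \right)} = 35$ ($M{\left(I,C \right)} = 9 + 26 = 35$)
$\frac{1^{3} + M{\left(20 + 36,-33 \right)}}{-411 - 4654} = \frac{1^{3} + 35}{-411 - 4654} = \frac{1 + 35}{-5065} = 36 \left(- \frac{1}{5065}\right) = - \frac{36}{5065}$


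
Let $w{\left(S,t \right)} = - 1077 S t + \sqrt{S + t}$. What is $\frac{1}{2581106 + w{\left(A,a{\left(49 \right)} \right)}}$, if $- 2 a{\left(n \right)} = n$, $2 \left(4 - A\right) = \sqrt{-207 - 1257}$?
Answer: $\frac{2}{5373304 + \sqrt{2} \sqrt{-41 - 2 i \sqrt{366}} - 52773 i \sqrt{366}} \approx 3.5952 \cdot 10^{-7} + 6.7551 \cdot 10^{-8} i$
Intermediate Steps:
$A = 4 - i \sqrt{366}$ ($A = 4 - \frac{\sqrt{-207 - 1257}}{2} = 4 - \frac{\sqrt{-1464}}{2} = 4 - \frac{2 i \sqrt{366}}{2} = 4 - i \sqrt{366} \approx 4.0 - 19.131 i$)
$a{\left(n \right)} = - \frac{n}{2}$
$w{\left(S,t \right)} = \sqrt{S + t} - 1077 S t$ ($w{\left(S,t \right)} = - 1077 S t + \sqrt{S + t} = \sqrt{S + t} - 1077 S t$)
$\frac{1}{2581106 + w{\left(A,a{\left(49 \right)} \right)}} = \frac{1}{2581106 - \left(- \sqrt{\left(4 - i \sqrt{366}\right) - \frac{49}{2}} + 1077 \left(4 - i \sqrt{366}\right) \left(\left(- \frac{1}{2}\right) 49\right)\right)} = \frac{1}{2581106 - \left(- \sqrt{\left(4 - i \sqrt{366}\right) - \frac{49}{2}} + 1077 \left(4 - i \sqrt{366}\right) \left(- \frac{49}{2}\right)\right)} = \frac{1}{2581106 + \left(\sqrt{- \frac{41}{2} - i \sqrt{366}} + \left(105546 - \frac{52773 i \sqrt{366}}{2}\right)\right)} = \frac{1}{2581106 + \left(105546 + \sqrt{- \frac{41}{2} - i \sqrt{366}} - \frac{52773 i \sqrt{366}}{2}\right)} = \frac{1}{2686652 + \sqrt{- \frac{41}{2} - i \sqrt{366}} - \frac{52773 i \sqrt{366}}{2}}$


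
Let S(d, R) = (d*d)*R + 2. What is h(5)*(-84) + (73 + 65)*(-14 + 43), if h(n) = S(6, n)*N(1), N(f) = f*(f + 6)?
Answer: -103014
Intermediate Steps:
S(d, R) = 2 + R*d² (S(d, R) = d²*R + 2 = R*d² + 2 = 2 + R*d²)
N(f) = f*(6 + f)
h(n) = 14 + 252*n (h(n) = (2 + n*6²)*(1*(6 + 1)) = (2 + n*36)*(1*7) = (2 + 36*n)*7 = 14 + 252*n)
h(5)*(-84) + (73 + 65)*(-14 + 43) = (14 + 252*5)*(-84) + (73 + 65)*(-14 + 43) = (14 + 1260)*(-84) + 138*29 = 1274*(-84) + 4002 = -107016 + 4002 = -103014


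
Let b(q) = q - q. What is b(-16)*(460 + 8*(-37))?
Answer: 0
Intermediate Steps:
b(q) = 0
b(-16)*(460 + 8*(-37)) = 0*(460 + 8*(-37)) = 0*(460 - 296) = 0*164 = 0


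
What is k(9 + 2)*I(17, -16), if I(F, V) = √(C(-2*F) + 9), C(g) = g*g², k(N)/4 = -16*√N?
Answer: -64*I*√432245 ≈ -42077.0*I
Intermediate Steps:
k(N) = -64*√N (k(N) = 4*(-16*√N) = -64*√N)
C(g) = g³
I(F, V) = √(9 - 8*F³) (I(F, V) = √((-2*F)³ + 9) = √(-8*F³ + 9) = √(9 - 8*F³))
k(9 + 2)*I(17, -16) = (-64*√(9 + 2))*√(9 - 8*17³) = (-64*√11)*√(9 - 8*4913) = (-64*√11)*√(9 - 39304) = (-64*√11)*√(-39295) = (-64*√11)*(I*√39295) = -64*I*√432245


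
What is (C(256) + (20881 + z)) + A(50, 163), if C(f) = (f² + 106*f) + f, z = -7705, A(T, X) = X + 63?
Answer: 106330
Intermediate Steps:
A(T, X) = 63 + X
C(f) = f² + 107*f
(C(256) + (20881 + z)) + A(50, 163) = (256*(107 + 256) + (20881 - 7705)) + (63 + 163) = (256*363 + 13176) + 226 = (92928 + 13176) + 226 = 106104 + 226 = 106330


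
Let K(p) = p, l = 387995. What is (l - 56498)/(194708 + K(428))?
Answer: 331497/195136 ≈ 1.6988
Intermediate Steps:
(l - 56498)/(194708 + K(428)) = (387995 - 56498)/(194708 + 428) = 331497/195136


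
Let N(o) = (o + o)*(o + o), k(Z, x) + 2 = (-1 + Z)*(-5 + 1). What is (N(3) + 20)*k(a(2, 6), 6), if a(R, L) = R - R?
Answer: 112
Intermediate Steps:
a(R, L) = 0
k(Z, x) = 2 - 4*Z (k(Z, x) = -2 + (-1 + Z)*(-5 + 1) = -2 + (-1 + Z)*(-4) = -2 + (4 - 4*Z) = 2 - 4*Z)
N(o) = 4*o² (N(o) = (2*o)*(2*o) = 4*o²)
(N(3) + 20)*k(a(2, 6), 6) = (4*3² + 20)*(2 - 4*0) = (4*9 + 20)*(2 + 0) = (36 + 20)*2 = 56*2 = 112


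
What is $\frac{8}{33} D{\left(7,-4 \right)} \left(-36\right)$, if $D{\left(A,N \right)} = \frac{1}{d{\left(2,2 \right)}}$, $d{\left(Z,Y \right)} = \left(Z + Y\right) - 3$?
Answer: $- \frac{96}{11} \approx -8.7273$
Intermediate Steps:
$d{\left(Z,Y \right)} = -3 + Y + Z$ ($d{\left(Z,Y \right)} = \left(Y + Z\right) - 3 = -3 + Y + Z$)
$D{\left(A,N \right)} = 1$ ($D{\left(A,N \right)} = \frac{1}{-3 + 2 + 2} = 1^{-1} = 1$)
$\frac{8}{33} D{\left(7,-4 \right)} \left(-36\right) = \frac{8}{33} \cdot 1 \left(-36\right) = \frac{8}{33} \left(-36\right) = - \frac{96}{11}$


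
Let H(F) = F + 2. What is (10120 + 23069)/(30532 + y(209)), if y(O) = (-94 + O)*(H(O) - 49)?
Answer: 33189/49162 ≈ 0.67509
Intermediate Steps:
H(F) = 2 + F
y(O) = (-94 + O)*(-47 + O) (y(O) = (-94 + O)*((2 + O) - 49) = (-94 + O)*(-47 + O))
(10120 + 23069)/(30532 + y(209)) = (10120 + 23069)/(30532 + (4418 + 209² - 141*209)) = 33189/(30532 + (4418 + 43681 - 29469)) = 33189/(30532 + 18630) = 33189/49162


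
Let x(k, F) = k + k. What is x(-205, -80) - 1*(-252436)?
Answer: 252026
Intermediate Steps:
x(k, F) = 2*k
x(-205, -80) - 1*(-252436) = 2*(-205) - 1*(-252436) = -410 + 252436 = 252026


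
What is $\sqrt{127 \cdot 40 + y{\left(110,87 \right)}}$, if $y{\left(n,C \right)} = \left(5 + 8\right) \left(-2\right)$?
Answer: $19 \sqrt{14} \approx 71.092$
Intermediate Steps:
$y{\left(n,C \right)} = -26$ ($y{\left(n,C \right)} = 13 \left(-2\right) = -26$)
$\sqrt{127 \cdot 40 + y{\left(110,87 \right)}} = \sqrt{127 \cdot 40 - 26} = \sqrt{5080 - 26} = \sqrt{5054} = 19 \sqrt{14}$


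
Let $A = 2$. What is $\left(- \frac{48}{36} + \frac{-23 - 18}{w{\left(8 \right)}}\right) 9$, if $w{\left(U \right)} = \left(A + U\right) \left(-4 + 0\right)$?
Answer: $- \frac{111}{40} \approx -2.775$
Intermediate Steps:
$w{\left(U \right)} = -8 - 4 U$ ($w{\left(U \right)} = \left(2 + U\right) \left(-4 + 0\right) = \left(2 + U\right) \left(-4\right) = -8 - 4 U$)
$\left(- \frac{48}{36} + \frac{-23 - 18}{w{\left(8 \right)}}\right) 9 = \left(- \frac{48}{36} + \frac{-23 - 18}{-8 - 32}\right) 9 = \left(\left(-48\right) \frac{1}{36} + \frac{-23 - 18}{-8 - 32}\right) 9 = \left(- \frac{4}{3} - \frac{41}{-40}\right) 9 = \left(- \frac{4}{3} - - \frac{41}{40}\right) 9 = \left(- \frac{4}{3} + \frac{41}{40}\right) 9 = \left(- \frac{37}{120}\right) 9 = - \frac{111}{40}$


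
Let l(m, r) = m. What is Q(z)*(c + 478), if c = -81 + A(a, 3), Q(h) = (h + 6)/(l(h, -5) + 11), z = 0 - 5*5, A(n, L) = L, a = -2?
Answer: 3800/7 ≈ 542.86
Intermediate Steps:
z = -25 (z = 0 - 25 = -25)
Q(h) = (6 + h)/(11 + h) (Q(h) = (h + 6)/(h + 11) = (6 + h)/(11 + h))
c = -78 (c = -81 + 3 = -78)
Q(z)*(c + 478) = ((6 - 25)/(11 - 25))*(-78 + 478) = (-19/(-14))*400 = -1/14*(-19)*400 = (19/14)*400 = 3800/7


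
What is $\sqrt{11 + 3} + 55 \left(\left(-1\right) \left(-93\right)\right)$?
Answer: $5115 + \sqrt{14} \approx 5118.7$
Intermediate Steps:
$\sqrt{11 + 3} + 55 \left(\left(-1\right) \left(-93\right)\right) = \sqrt{14} + 55 \cdot 93 = \sqrt{14} + 5115 = 5115 + \sqrt{14}$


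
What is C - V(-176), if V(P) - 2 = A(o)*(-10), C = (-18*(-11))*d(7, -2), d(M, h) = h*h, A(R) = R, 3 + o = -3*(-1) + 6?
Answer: 850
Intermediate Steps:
o = 6 (o = -3 + (-3*(-1) + 6) = -3 + (3 + 6) = -3 + 9 = 6)
d(M, h) = h²
C = 792 (C = -18*(-11)*(-2)² = 198*4 = 792)
V(P) = -58 (V(P) = 2 + 6*(-10) = 2 - 60 = -58)
C - V(-176) = 792 - 1*(-58) = 792 + 58 = 850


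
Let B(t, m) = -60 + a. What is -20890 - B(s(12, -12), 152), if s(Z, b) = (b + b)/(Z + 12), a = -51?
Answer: -20779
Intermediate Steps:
s(Z, b) = 2*b/(12 + Z) (s(Z, b) = (2*b)/(12 + Z) = 2*b/(12 + Z))
B(t, m) = -111 (B(t, m) = -60 - 51 = -111)
-20890 - B(s(12, -12), 152) = -20890 - 1*(-111) = -20890 + 111 = -20779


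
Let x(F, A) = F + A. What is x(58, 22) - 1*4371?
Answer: -4291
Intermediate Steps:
x(F, A) = A + F
x(58, 22) - 1*4371 = (22 + 58) - 1*4371 = 80 - 4371 = -4291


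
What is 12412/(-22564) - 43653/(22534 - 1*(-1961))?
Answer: -107418186/46058765 ≈ -2.3322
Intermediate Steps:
12412/(-22564) - 43653/(22534 - 1*(-1961)) = 12412*(-1/22564) - 43653/(22534 + 1961) = -3103/5641 - 43653/24495 = -3103/5641 - 43653*1/24495 = -3103/5641 - 14551/8165 = -107418186/46058765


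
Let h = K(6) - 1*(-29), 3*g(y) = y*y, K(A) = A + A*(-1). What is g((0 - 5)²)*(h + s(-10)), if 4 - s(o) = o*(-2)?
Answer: 8125/3 ≈ 2708.3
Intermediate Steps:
K(A) = 0 (K(A) = A - A = 0)
g(y) = y²/3 (g(y) = (y*y)/3 = y²/3)
s(o) = 4 + 2*o (s(o) = 4 - o*(-2) = 4 - (-2)*o = 4 + 2*o)
h = 29 (h = 0 - 1*(-29) = 0 + 29 = 29)
g((0 - 5)²)*(h + s(-10)) = (((0 - 5)²)²/3)*(29 + (4 + 2*(-10))) = (((-5)²)²/3)*(29 + (4 - 20)) = ((⅓)*25²)*(29 - 16) = ((⅓)*625)*13 = (625/3)*13 = 8125/3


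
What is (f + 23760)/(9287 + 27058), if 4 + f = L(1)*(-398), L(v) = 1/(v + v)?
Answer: 23557/36345 ≈ 0.64815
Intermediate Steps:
L(v) = 1/(2*v)
f = -203 (f = -4 + ((½)/1)*(-398) = -4 + ((½)*1)*(-398) = -4 + (½)*(-398) = -4 - 199 = -203)
(f + 23760)/(9287 + 27058) = (-203 + 23760)/(9287 + 27058) = 23557/36345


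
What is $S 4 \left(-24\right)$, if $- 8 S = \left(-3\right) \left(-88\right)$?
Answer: $3168$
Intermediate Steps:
$S = -33$ ($S = - \frac{\left(-3\right) \left(-88\right)}{8} = \left(- \frac{1}{8}\right) 264 = -33$)
$S 4 \left(-24\right) = - 33 \cdot 4 \left(-24\right) = \left(-33\right) \left(-96\right) = 3168$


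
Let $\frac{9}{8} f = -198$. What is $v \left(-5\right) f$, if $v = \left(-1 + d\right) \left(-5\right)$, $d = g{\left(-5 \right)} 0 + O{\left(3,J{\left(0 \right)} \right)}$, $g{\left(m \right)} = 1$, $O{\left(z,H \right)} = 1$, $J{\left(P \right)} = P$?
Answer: $0$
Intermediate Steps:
$f = -176$ ($f = \frac{8}{9} \left(-198\right) = -176$)
$d = 1$ ($d = 1 \cdot 0 + 1 = 0 + 1 = 1$)
$v = 0$ ($v = \left(-1 + 1\right) \left(-5\right) = 0 \left(-5\right) = 0$)
$v \left(-5\right) f = 0 \left(-5\right) \left(-176\right) = 0 \left(-176\right) = 0$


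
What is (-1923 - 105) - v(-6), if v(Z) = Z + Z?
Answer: -2016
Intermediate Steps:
v(Z) = 2*Z
(-1923 - 105) - v(-6) = (-1923 - 105) - 2*(-6) = -2028 - 1*(-12) = -2028 + 12 = -2016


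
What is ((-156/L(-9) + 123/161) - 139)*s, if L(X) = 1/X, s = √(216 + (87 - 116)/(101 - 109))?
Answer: 50947*√3514/161 ≈ 18758.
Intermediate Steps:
s = √3514/4 (s = √(216 - 29/(-8)) = √(216 - 29*(-⅛)) = √(216 + 29/8) = √(1757/8) = √3514/4 ≈ 14.820)
((-156/L(-9) + 123/161) - 139)*s = ((-156/(1/(-9)) + 123/161) - 139)*(√3514/4) = ((-156/(-⅑) + 123*(1/161)) - 139)*(√3514/4) = ((-156*(-9) + 123/161) - 139)*(√3514/4) = ((1404 + 123/161) - 139)*(√3514/4) = (226167/161 - 139)*(√3514/4) = 203788*(√3514/4)/161 = 50947*√3514/161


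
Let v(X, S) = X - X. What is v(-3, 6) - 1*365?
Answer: -365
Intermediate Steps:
v(X, S) = 0
v(-3, 6) - 1*365 = 0 - 1*365 = 0 - 365 = -365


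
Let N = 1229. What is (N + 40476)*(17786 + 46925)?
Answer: 2698772255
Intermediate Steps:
(N + 40476)*(17786 + 46925) = (1229 + 40476)*(17786 + 46925) = 41705*64711 = 2698772255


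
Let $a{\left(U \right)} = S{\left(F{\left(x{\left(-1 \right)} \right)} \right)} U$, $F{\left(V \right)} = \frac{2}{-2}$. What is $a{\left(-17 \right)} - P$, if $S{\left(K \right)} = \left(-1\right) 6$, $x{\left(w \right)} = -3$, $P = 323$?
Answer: $-221$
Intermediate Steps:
$F{\left(V \right)} = -1$ ($F{\left(V \right)} = 2 \left(- \frac{1}{2}\right) = -1$)
$S{\left(K \right)} = -6$
$a{\left(U \right)} = - 6 U$
$a{\left(-17 \right)} - P = \left(-6\right) \left(-17\right) - 323 = 102 - 323 = -221$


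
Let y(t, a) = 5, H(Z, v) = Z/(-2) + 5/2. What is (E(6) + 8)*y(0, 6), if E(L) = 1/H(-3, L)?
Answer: 165/4 ≈ 41.250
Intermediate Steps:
H(Z, v) = 5/2 - Z/2 (H(Z, v) = Z*(-½) + 5*(½) = -Z/2 + 5/2 = 5/2 - Z/2)
E(L) = ¼ (E(L) = 1/(5/2 - ½*(-3)) = 1/(5/2 + 3/2) = 1/4 = ¼)
(E(6) + 8)*y(0, 6) = (¼ + 8)*5 = (33/4)*5 = 165/4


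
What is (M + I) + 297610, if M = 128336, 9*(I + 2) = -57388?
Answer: 3776108/9 ≈ 4.1957e+5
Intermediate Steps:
I = -57406/9 (I = -2 + (⅑)*(-57388) = -2 - 57388/9 = -57406/9 ≈ -6378.4)
(M + I) + 297610 = (128336 - 57406/9) + 297610 = 1097618/9 + 297610 = 3776108/9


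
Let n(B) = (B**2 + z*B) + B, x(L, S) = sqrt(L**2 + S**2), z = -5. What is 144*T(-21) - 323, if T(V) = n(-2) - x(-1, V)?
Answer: 1405 - 144*sqrt(442) ≈ -1622.4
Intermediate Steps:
n(B) = B**2 - 4*B (n(B) = (B**2 - 5*B) + B = B**2 - 4*B)
T(V) = 12 - sqrt(1 + V**2) (T(V) = -2*(-4 - 2) - sqrt((-1)**2 + V**2) = -2*(-6) - sqrt(1 + V**2) = 12 - sqrt(1 + V**2))
144*T(-21) - 323 = 144*(12 - sqrt(1 + (-21)**2)) - 323 = 144*(12 - sqrt(1 + 441)) - 323 = 144*(12 - sqrt(442)) - 323 = (1728 - 144*sqrt(442)) - 323 = 1405 - 144*sqrt(442)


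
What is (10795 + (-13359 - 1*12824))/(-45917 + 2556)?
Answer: 15388/43361 ≈ 0.35488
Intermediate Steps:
(10795 + (-13359 - 1*12824))/(-45917 + 2556) = (10795 + (-13359 - 12824))/(-43361) = (10795 - 26183)*(-1/43361) = -15388*(-1/43361) = 15388/43361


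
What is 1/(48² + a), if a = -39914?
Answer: -1/37610 ≈ -2.6589e-5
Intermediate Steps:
1/(48² + a) = 1/(48² - 39914) = 1/(2304 - 39914) = 1/(-37610) = -1/37610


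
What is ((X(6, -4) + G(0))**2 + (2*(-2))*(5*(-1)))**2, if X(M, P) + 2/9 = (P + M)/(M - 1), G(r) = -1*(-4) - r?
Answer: 5752312336/4100625 ≈ 1402.8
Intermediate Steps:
G(r) = 4 - r
X(M, P) = -2/9 + (M + P)/(-1 + M) (X(M, P) = -2/9 + (P + M)/(M - 1) = -2/9 + (M + P)/(-1 + M))
((X(6, -4) + G(0))**2 + (2*(-2))*(5*(-1)))**2 = (((2 + 7*6 + 9*(-4))/(9*(-1 + 6)) + (4 - 1*0))**2 + (2*(-2))*(5*(-1)))**2 = (((1/9)*(2 + 42 - 36)/5 + (4 + 0))**2 - 4*(-5))**2 = (((1/9)*(1/5)*8 + 4)**2 + 20)**2 = ((8/45 + 4)**2 + 20)**2 = ((188/45)**2 + 20)**2 = (35344/2025 + 20)**2 = (75844/2025)**2 = 5752312336/4100625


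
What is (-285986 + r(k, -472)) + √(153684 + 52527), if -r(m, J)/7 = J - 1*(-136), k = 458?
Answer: -283634 + √206211 ≈ -2.8318e+5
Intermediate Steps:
r(m, J) = -952 - 7*J (r(m, J) = -7*(J - 1*(-136)) = -7*(J + 136) = -7*(136 + J) = -952 - 7*J)
(-285986 + r(k, -472)) + √(153684 + 52527) = (-285986 + (-952 - 7*(-472))) + √(153684 + 52527) = (-285986 + (-952 + 3304)) + √206211 = (-285986 + 2352) + √206211 = -283634 + √206211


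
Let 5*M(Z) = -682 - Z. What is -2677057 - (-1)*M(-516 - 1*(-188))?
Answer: -13385639/5 ≈ -2.6771e+6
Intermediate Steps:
M(Z) = -682/5 - Z/5 (M(Z) = (-682 - Z)/5 = -682/5 - Z/5)
-2677057 - (-1)*M(-516 - 1*(-188)) = -2677057 - (-1)*(-682/5 - (-516 - 1*(-188))/5) = -2677057 - (-1)*(-682/5 - (-516 + 188)/5) = -2677057 - (-1)*(-682/5 - 1/5*(-328)) = -2677057 - (-1)*(-682/5 + 328/5) = -2677057 - (-1)*(-354)/5 = -2677057 - 1*354/5 = -2677057 - 354/5 = -13385639/5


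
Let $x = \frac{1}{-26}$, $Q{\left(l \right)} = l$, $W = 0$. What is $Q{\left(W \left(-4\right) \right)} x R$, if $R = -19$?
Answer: $0$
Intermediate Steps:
$x = - \frac{1}{26} \approx -0.038462$
$Q{\left(W \left(-4\right) \right)} x R = 0 \left(-4\right) \left(- \frac{1}{26}\right) \left(-19\right) = 0 \left(- \frac{1}{26}\right) \left(-19\right) = 0 \left(-19\right) = 0$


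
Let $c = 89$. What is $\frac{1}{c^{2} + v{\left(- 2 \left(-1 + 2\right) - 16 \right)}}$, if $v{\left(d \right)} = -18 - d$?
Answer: $\frac{1}{7921} \approx 0.00012625$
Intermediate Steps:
$\frac{1}{c^{2} + v{\left(- 2 \left(-1 + 2\right) - 16 \right)}} = \frac{1}{89^{2} - \left(18 - 16 - 2 \left(-1 + 2\right)\right)} = \frac{1}{7921 - \left(2 - 2\right)} = \frac{1}{7921 - 0} = \frac{1}{7921 + \left(-18 + 18\right)} = \frac{1}{7921 + 0} = \frac{1}{7921}$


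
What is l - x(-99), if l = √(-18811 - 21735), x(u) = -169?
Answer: 169 + I*√40546 ≈ 169.0 + 201.36*I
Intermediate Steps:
l = I*√40546 (l = √(-40546) = I*√40546 ≈ 201.36*I)
l - x(-99) = I*√40546 - 1*(-169) = I*√40546 + 169 = 169 + I*√40546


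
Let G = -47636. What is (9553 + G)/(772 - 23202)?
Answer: 38083/22430 ≈ 1.6979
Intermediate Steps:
(9553 + G)/(772 - 23202) = (9553 - 47636)/(772 - 23202) = -38083/(-22430) = -38083*(-1/22430) = 38083/22430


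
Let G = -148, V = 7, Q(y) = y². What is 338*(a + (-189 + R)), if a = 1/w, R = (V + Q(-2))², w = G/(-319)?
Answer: -1646905/74 ≈ -22255.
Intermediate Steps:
w = 148/319 (w = -148/(-319) = -148*(-1/319) = 148/319 ≈ 0.46395)
R = 121 (R = (7 + (-2)²)² = (7 + 4)² = 11² = 121)
a = 319/148 (a = 1/(148/319) = 319/148 ≈ 2.1554)
338*(a + (-189 + R)) = 338*(319/148 + (-189 + 121)) = 338*(319/148 - 68) = 338*(-9745/148) = -1646905/74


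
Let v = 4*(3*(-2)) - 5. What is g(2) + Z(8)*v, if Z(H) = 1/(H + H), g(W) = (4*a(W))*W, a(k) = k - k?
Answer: -29/16 ≈ -1.8125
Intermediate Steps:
a(k) = 0
g(W) = 0 (g(W) = (4*0)*W = 0*W = 0)
v = -29 (v = 4*(-6) - 5 = -24 - 5 = -29)
Z(H) = 1/(2*H)
g(2) + Z(8)*v = 0 + ((1/2)/8)*(-29) = 0 + ((1/2)*(1/8))*(-29) = 0 + (1/16)*(-29) = 0 - 29/16 = -29/16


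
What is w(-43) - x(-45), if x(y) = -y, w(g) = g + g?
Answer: -131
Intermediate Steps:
w(g) = 2*g
w(-43) - x(-45) = 2*(-43) - (-1)*(-45) = -86 - 1*45 = -86 - 45 = -131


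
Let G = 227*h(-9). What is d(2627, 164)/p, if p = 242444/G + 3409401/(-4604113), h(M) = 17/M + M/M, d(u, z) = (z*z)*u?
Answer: -147689491714513184/2513086905441 ≈ -58768.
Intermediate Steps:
d(u, z) = u*z**2 (d(u, z) = z**2*u = u*z**2)
h(M) = 1 + 17/M (h(M) = 17/M + 1 = 1 + 17/M)
G = -1816/9 (G = 227*((17 - 9)/(-9)) = 227*(-1/9*8) = 227*(-8/9) = -1816/9 ≈ -201.78)
p = -2513086905441/2090267302 (p = 242444/(-1816/9) + 3409401/(-4604113) = 242444*(-9/1816) + 3409401*(-1/4604113) = -545499/454 - 3409401/4604113 = -2513086905441/2090267302 ≈ -1202.3)
d(2627, 164)/p = (2627*164**2)/(-2513086905441/2090267302) = (2627*26896)*(-2090267302/2513086905441) = 70655792*(-2090267302/2513086905441) = -147689491714513184/2513086905441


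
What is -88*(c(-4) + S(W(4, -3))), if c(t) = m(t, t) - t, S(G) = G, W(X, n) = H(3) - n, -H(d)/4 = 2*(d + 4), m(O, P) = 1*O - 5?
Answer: 5104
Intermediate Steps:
m(O, P) = -5 + O (m(O, P) = O - 5 = -5 + O)
H(d) = -32 - 8*d (H(d) = -8*(d + 4) = -8*(4 + d) = -4*(8 + 2*d) = -32 - 8*d)
W(X, n) = -56 - n (W(X, n) = (-32 - 8*3) - n = (-32 - 24) - n = -56 - n)
c(t) = -5 (c(t) = (-5 + t) - t = -5)
-88*(c(-4) + S(W(4, -3))) = -88*(-5 + (-56 - 1*(-3))) = -88*(-5 + (-56 + 3)) = -88*(-5 - 53) = -88*(-58) = 5104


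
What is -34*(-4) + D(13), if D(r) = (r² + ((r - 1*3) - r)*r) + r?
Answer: 279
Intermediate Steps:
D(r) = r² - 2*r (D(r) = (r² + ((r - 3) - r)*r) + r = (r² + ((-3 + r) - r)*r) + r = (r² - 3*r) + r = r² - 2*r)
-34*(-4) + D(13) = -34*(-4) + 13*(-2 + 13) = 136 + 13*11 = 136 + 143 = 279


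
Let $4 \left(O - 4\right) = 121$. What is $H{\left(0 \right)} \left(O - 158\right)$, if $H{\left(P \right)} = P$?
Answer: $0$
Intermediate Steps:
$O = \frac{137}{4}$ ($O = 4 + \frac{1}{4} \cdot 121 = 4 + \frac{121}{4} = \frac{137}{4} \approx 34.25$)
$H{\left(0 \right)} \left(O - 158\right) = 0 \left(\frac{137}{4} - 158\right) = 0 \left(- \frac{495}{4}\right) = 0$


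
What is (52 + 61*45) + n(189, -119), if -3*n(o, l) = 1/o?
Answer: 1585898/567 ≈ 2797.0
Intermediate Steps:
n(o, l) = -1/(3*o)
(52 + 61*45) + n(189, -119) = (52 + 61*45) - 1/3/189 = (52 + 2745) - 1/3*1/189 = 2797 - 1/567 = 1585898/567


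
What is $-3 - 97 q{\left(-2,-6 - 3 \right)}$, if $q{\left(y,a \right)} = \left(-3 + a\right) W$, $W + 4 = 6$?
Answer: $2325$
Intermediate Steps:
$W = 2$ ($W = -4 + 6 = 2$)
$q{\left(y,a \right)} = -6 + 2 a$ ($q{\left(y,a \right)} = \left(-3 + a\right) 2 = -6 + 2 a$)
$-3 - 97 q{\left(-2,-6 - 3 \right)} = -3 - 97 \left(-6 + 2 \left(-6 - 3\right)\right) = -3 - 97 \left(-6 + 2 \left(-9\right)\right) = -3 - 97 \left(-6 - 18\right) = -3 - -2328 = -3 + 2328 = 2325$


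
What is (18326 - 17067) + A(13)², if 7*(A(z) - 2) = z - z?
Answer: 1263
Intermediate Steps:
A(z) = 2 (A(z) = 2 + (z - z)/7 = 2 + (⅐)*0 = 2 + 0 = 2)
(18326 - 17067) + A(13)² = (18326 - 17067) + 2² = 1259 + 4 = 1263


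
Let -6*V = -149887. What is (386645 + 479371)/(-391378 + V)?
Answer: -5196096/2198381 ≈ -2.3636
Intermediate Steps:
V = 149887/6 (V = -⅙*(-149887) = 149887/6 ≈ 24981.)
(386645 + 479371)/(-391378 + V) = (386645 + 479371)/(-391378 + 149887/6) = 866016/(-2198381/6) = 866016*(-6/2198381) = -5196096/2198381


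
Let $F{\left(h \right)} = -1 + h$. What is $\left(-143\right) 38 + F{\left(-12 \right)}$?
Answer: $-5447$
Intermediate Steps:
$\left(-143\right) 38 + F{\left(-12 \right)} = \left(-143\right) 38 - 13 = -5434 - 13 = -5447$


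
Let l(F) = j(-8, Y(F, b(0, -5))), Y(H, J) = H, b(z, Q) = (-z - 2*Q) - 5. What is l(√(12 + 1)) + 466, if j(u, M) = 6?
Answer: 472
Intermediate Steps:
b(z, Q) = -5 - z - 2*Q
l(F) = 6
l(√(12 + 1)) + 466 = 6 + 466 = 472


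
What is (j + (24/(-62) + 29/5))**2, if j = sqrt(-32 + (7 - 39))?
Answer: -833679/24025 + 13424*I/155 ≈ -34.701 + 86.606*I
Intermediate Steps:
j = 8*I (j = sqrt(-32 - 32) = sqrt(-64) = 8*I ≈ 8.0*I)
(j + (24/(-62) + 29/5))**2 = (8*I + (24/(-62) + 29/5))**2 = (8*I + (24*(-1/62) + 29*(1/5)))**2 = (8*I + (-12/31 + 29/5))**2 = (8*I + 839/155)**2 = (839/155 + 8*I)**2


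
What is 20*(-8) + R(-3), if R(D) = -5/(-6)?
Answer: -955/6 ≈ -159.17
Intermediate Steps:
R(D) = 5/6 (R(D) = -5*(-1/6) = 5/6)
20*(-8) + R(-3) = 20*(-8) + 5/6 = -160 + 5/6 = -955/6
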